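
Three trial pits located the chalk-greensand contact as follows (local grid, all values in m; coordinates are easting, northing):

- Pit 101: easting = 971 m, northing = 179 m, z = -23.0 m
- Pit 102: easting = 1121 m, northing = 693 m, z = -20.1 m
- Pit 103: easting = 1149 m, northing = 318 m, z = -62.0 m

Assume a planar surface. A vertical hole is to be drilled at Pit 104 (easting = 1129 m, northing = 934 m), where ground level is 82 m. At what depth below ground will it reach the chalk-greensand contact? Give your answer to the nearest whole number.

83 m

Two edge vectors: Pit 101→Pit 102 = (150, 514, 2.9), Pit 101→Pit 103 = (178, 139, -39).
Normal n = (Pit 101→Pit 102) × (Pit 101→Pit 103) = (-20449.1, 6366.2, -70642).
So ∂z/∂easting = −n_x/n_z = −0.28948 and ∂z/∂northing = −n_y/n_z = 0.09012.
Intercept c from Pit 101: -23 + 281.08 − 16.13 = 241.95.
At (1129, 934): z_contact = −326.8 + 84.2 + 241.95 = -0.7 m.
Depth below ground = 82 − (-0.7) = 83 m.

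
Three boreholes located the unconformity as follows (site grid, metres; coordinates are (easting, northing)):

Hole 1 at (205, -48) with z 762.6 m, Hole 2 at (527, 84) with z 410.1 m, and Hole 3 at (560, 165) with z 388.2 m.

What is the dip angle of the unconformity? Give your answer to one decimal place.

Two edge vectors: Hole 1→Hole 2 = (322, 132, -352.5), Hole 1→Hole 3 = (355, 213, -374.4).
Normal n = (Hole 1→Hole 2) × (Hole 1→Hole 3) = (25661.7, -4580.7, 21726).
So ∂z/∂E = −n_x/n_z = −1.18115 and ∂z/∂N = −n_y/n_z = 0.21084.
Gradient magnitude |∇z| = √(a² + b²) = √(1.39512 + 0.04445) = 1.19982.
True dip = arctan(1.19982) = 50.2°, dipping toward E (azimuth ≈ 100°).

50.2°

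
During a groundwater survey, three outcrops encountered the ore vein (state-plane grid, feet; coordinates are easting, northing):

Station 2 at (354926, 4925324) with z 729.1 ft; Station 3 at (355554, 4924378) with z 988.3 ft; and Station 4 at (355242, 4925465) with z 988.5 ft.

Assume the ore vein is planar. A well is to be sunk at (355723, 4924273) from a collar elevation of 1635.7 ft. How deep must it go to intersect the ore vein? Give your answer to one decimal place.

Let the plane be z = a·easting + b·northing + c.
Station 3−Station 2: 628a − 946b = 259.2;  Station 4−Station 2: 316a + 141b = 259.4.
Solving gives a = 0.727616108, b = 0.209030566.
Then c = 729.1 − a·354926 − b·4925324 = −1287064.04.
At (355723, 4924273): z_contact = 258829.78 + 1029323.57 − 1287064.04 = 1089.32 ft.
Depth below ground = 1635.7 − 1089.32 = 546.4 ft.

546.4 ft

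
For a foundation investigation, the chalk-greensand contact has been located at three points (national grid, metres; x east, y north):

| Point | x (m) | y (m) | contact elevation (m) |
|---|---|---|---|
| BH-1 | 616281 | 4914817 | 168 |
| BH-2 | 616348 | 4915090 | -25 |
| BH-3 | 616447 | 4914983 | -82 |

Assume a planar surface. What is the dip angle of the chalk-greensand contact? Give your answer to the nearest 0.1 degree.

Let the plane be z = a·x + b·y + c.
BH-2−BH-1: 67a + 273b = −193;  BH-3−BH-1: 166a + 166b = −250.
Solving gives a = −1.05895, b = −0.44707.
Gradient magnitude |∇z| = √(a² + b²) = √(1.12138 + 0.19987) = 1.14946.
True dip = arctan(1.14946) = 49.0°, dipping toward ENE (azimuth ≈ 067°).

49.0°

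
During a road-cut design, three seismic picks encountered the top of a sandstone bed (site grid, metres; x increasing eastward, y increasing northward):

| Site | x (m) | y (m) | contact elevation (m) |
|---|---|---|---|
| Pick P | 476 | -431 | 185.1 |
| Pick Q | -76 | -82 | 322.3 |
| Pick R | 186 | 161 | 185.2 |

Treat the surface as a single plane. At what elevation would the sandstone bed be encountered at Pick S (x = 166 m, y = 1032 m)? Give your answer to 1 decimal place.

Let the plane be z = a·x + b·y + c.
Pick Q−Pick P: −552a + 349b = 137.2;  Pick R−Pick P: −290a + 592b = 0.1.
Solving gives a = −0.359915, b = −0.176141.
Then c = 185.1 − a·476 − b·-431 = 280.50.
At (166, 1032): z = −59.7 − 181.8 + 280.50 = 39.0 m.

39.0 m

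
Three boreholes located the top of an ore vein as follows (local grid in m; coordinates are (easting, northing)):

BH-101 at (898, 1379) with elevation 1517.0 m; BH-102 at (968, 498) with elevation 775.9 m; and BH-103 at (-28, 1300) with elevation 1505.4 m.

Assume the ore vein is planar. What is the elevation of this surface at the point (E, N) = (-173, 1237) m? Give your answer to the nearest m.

Two edge vectors: BH-101→BH-102 = (70, -881, -741.1), BH-101→BH-103 = (-926, -79, -11.6).
Normal n = (BH-101→BH-102) × (BH-101→BH-103) = (-48327.3, 687070.6, -821336).
So ∂z/∂E = −n_x/n_z = −0.05884 and ∂z/∂N = −n_y/n_z = 0.83653.
Intercept c from BH-101: 1517 + 52.84 − 1153.57 = 416.27.
At (-173, 1237): z = 10.2 + 1034.8 + 416.27 = 1461.2 m.

1461 m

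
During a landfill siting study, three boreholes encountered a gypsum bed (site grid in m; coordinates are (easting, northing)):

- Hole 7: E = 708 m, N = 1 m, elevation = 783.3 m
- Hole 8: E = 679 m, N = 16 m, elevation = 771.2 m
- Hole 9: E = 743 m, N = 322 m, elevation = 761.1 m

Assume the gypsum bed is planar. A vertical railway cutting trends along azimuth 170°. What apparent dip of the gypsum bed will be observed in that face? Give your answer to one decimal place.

9.6°

Two edge vectors: Hole 7→Hole 8 = (-29, 15, -12.1), Hole 7→Hole 9 = (35, 321, -22.2).
Normal n = (Hole 7→Hole 8) × (Hole 7→Hole 9) = (3551.1, -1067.3, -9834).
So ∂z/∂E = −n_x/n_z = 0.36110 and ∂z/∂N = −n_y/n_z = −0.10853.
Unit vector along 170° is (sin 170°, cos 170°) = (0.1736, -0.9848).
Slope in that direction = a·(0.1736) + b·(-0.9848) = 0.16959.
Apparent dip = arctan|0.16959| = 9.6° (true dip is 20.7°, so apparent ≤ true as expected).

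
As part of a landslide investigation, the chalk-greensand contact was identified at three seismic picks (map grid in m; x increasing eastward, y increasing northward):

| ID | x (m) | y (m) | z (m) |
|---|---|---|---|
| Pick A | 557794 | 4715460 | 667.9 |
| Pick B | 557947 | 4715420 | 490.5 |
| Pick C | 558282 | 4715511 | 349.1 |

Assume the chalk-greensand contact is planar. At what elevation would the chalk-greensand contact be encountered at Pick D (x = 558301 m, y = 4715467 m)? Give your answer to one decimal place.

Let the plane be z = a·x + b·y + c.
Pick B−Pick A: 153a − 40b = −177.4;  Pick C−Pick A: 488a + 51b = −318.8.
Solving gives a = −0.797840647, b = 1.383259525.
Then c = 667.9 − a·557794 − b·4715460 = −6077006.33.
At (558301, 4715467): z = −445435.2 + 6522714.6 − 6077006.33 = 273.1 m.

273.1 m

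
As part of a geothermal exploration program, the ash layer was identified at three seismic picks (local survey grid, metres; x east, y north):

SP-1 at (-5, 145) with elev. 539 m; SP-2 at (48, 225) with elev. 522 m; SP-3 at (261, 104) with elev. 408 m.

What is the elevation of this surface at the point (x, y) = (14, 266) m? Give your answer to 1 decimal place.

542.4 m

Let the plane be z = a·x + b·y + c.
SP-2−SP-1: 53a + 80b = −17;  SP-3−SP-1: 266a − 41b = −131.
Solving gives a = −0.47657, b = 0.10323.
Then c = 539 − a·-5 − b·145 = 521.65.
At (14, 266): z = −6.7 + 27.5 + 521.65 = 542.4 m.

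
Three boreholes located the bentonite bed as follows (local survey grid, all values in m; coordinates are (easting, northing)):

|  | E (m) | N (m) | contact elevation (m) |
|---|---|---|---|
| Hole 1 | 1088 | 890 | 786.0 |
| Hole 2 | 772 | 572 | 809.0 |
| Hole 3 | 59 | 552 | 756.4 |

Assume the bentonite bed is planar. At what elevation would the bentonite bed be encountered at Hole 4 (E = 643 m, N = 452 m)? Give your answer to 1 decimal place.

816.9 m

Let the plane be z = a·E + b·N + c.
Hole 2−Hole 1: −316a − 318b = 23;  Hole 3−Hole 1: −1029a − 338b = −29.6.
Solving gives a = 0.077975, b = −0.149812.
Then c = 786 − a·1088 − b·890 = 834.50.
At (643, 452): z = 50.1 − 67.7 + 834.50 = 816.9 m.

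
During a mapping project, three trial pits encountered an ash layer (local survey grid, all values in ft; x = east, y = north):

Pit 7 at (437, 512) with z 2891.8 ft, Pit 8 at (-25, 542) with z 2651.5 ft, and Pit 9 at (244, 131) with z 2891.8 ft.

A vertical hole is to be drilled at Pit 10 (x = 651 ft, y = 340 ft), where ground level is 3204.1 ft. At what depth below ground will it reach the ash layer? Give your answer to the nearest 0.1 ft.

160.7 ft

Let the plane be z = a·x + b·y + c.
Pit 8−Pit 7: −462a + 30b = −240.3;  Pit 9−Pit 7: −193a − 381b = 0.
Solving gives a = 0.50357, b = −0.25509.
Then c = 2891.8 − a·437 − b·512 = 2802.35.
At (651, 340): z_contact = 327.82 − 86.73 + 2802.35 = 3043.44 ft.
Depth below ground = 3204.1 − 3043.44 = 160.7 ft.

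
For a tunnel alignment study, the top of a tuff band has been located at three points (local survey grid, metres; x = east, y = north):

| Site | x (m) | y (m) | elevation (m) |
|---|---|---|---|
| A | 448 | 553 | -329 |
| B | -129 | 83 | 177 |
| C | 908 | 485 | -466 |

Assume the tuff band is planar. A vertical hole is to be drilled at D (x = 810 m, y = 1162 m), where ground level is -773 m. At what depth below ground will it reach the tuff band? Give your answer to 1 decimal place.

Let the plane be z = a·x + b·y + c.
B−A: −577a − 470b = 506;  C−A: 460a − 68b = −137.
Solving gives a = −0.386782, b = −0.601759.
Then c = -329 − a·448 − b·553 = 177.05.
At (810, 1162): z_contact = −313.29 − 699.24 + 177.05 = -835.49 m.
Depth below ground = -773 − (-835.49) = 62.5 m.

62.5 m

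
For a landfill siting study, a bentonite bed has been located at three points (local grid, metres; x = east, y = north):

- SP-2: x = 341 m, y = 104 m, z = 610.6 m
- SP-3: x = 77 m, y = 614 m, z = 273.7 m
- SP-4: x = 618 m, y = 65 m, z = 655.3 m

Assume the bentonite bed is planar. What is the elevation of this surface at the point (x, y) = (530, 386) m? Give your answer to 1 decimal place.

Let the plane be z = a·x + b·y + c.
SP-3−SP-2: −264a + 510b = −336.9;  SP-4−SP-2: 277a − 39b = 44.7.
Solving gives a = 0.07374, b = −0.62242.
Then c = 610.6 − a·341 − b·104 = 650.19.
At (530, 386): z = 39.1 − 240.3 + 650.19 = 449.0 m.

449.0 m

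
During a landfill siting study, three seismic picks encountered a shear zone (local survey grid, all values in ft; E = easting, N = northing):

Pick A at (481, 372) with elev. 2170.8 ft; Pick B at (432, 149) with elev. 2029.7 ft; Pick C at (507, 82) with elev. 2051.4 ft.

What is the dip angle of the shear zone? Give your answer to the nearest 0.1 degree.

Let the plane be z = a·E + b·N + c.
Pick B−Pick A: −49a − 223b = −141.1;  Pick C−Pick A: 26a − 290b = −119.4.
Solving gives a = 0.71435, b = 0.47577.
Gradient magnitude |∇z| = √(a² + b²) = √(0.51030 + 0.22636) = 0.85829.
True dip = arctan(0.85829) = 40.6°, dipping toward WSW (azimuth ≈ 236°).

40.6°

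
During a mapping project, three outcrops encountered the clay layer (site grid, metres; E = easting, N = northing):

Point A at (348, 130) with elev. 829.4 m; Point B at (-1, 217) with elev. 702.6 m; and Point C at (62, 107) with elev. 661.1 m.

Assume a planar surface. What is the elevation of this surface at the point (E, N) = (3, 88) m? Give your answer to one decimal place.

Two edge vectors: Point A→Point B = (-349, 87, -126.8), Point A→Point C = (-286, -23, -168.3).
Normal n = (Point A→Point B) × (Point A→Point C) = (-17558.5, -22471.9, 32909).
So ∂z/∂E = −n_x/n_z = 0.53355 and ∂z/∂N = −n_y/n_z = 0.68285.
Intercept c from Point A: 829.4 − 185.67 − 88.77 = 554.96.
At (3, 88): z = 1.6 + 60.1 + 554.96 = 616.6 m.

616.6 m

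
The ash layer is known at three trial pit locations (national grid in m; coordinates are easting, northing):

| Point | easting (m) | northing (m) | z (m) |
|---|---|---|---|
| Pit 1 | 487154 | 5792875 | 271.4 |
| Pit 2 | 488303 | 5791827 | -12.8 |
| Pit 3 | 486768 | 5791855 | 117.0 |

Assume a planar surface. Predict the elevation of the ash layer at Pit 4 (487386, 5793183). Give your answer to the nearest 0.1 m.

308.6 m

Let the plane be z = a·easting + b·northing + c.
Pit 2−Pit 1: 1149a − 1048b = −284.2;  Pit 3−Pit 1: −386a − 1020b = −154.4.
Solving gives a = −0.081238281, b = 0.182115663.
Then c = 271.4 − a·487154 − b·5792875 = −1015126.32.
At (487386, 5793183): z = −39594.4 + 1055029.4 − 1015126.32 = 308.6 m.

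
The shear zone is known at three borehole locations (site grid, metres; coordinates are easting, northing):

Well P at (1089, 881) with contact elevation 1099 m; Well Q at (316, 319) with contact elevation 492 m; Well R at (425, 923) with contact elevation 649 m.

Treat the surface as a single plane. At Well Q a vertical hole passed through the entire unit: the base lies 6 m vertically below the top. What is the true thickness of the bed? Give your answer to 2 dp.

Let the plane be z = a·easting + b·northing + c.
Well Q−Well P: −773a − 562b = −607;  Well R−Well P: −664a + 42b = −450.
Solving gives a = 0.68632, b = 0.13608.
|∇z| = √(a²+b²) = 0.69968, so dip δ = arctan(0.69968) = 34.98°.
True thickness = vertical thickness × cos δ = 6 × cos 34.98° = 4.92 m.

4.92 m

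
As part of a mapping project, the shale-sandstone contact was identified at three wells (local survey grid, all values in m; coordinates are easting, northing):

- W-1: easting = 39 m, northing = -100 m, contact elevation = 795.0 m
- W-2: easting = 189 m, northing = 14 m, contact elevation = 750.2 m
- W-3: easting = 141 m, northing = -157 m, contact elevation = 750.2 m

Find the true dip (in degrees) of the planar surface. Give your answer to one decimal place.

21.5°

Let the plane be z = a·easting + b·northing + c.
W-2−W-1: 150a + 114b = −44.8;  W-3−W-1: 102a − 57b = −44.8.
Solving gives a = −0.37966, b = 0.10657.
Gradient magnitude |∇z| = √(a² + b²) = √(0.14414 + 0.01136) = 0.39433.
True dip = arctan(0.39433) = 21.5°, dipping toward ESE (azimuth ≈ 106°).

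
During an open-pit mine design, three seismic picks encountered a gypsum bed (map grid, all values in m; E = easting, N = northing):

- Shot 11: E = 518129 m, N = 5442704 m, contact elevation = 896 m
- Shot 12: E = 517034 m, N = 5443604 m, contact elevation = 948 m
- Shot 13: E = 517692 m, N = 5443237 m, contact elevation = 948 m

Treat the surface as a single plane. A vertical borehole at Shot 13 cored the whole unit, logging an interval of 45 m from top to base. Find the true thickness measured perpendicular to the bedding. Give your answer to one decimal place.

Let the plane be z = a·E + b·N + c.
Shot 12−Shot 11: −1095a + 900b = 52;  Shot 13−Shot 11: −437a + 533b = 52.
Solving gives a = 0.10027, b = 0.17977.
|∇z| = √(a²+b²) = 0.20584, so dip δ = arctan(0.20584) = 11.63°.
True thickness = vertical thickness × cos δ = 45 × cos 11.63° = 44.1 m.

44.1 m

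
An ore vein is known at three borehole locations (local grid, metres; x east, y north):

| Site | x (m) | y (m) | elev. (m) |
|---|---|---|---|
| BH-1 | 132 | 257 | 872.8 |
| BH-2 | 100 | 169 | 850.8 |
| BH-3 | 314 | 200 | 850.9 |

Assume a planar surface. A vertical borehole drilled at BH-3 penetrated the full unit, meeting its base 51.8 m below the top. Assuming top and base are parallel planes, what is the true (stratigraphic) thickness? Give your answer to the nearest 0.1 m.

50.1 m

Two edge vectors: BH-1→BH-2 = (-32, -88, -22), BH-1→BH-3 = (182, -57, -21.9).
Normal n = (BH-1→BH-2) × (BH-1→BH-3) = (673.2, -4704.8, 17840).
So ∂z/∂x = −n_x/n_z = −0.03774 and ∂z/∂y = −n_y/n_z = 0.26372.
|∇z| = √(a²+b²) = 0.26641, so dip δ = arctan(0.26641) = 14.92°.
True thickness = vertical thickness × cos δ = 51.8 × cos 14.92° = 50.1 m.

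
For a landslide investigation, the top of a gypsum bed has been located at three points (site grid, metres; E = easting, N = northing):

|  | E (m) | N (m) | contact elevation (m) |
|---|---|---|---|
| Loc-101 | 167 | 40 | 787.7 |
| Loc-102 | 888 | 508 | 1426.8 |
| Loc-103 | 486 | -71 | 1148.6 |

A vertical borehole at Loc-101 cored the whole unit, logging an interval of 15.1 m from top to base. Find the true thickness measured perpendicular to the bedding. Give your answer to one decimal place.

Two edge vectors: Loc-101→Loc-102 = (721, 468, 639.1), Loc-101→Loc-103 = (319, -111, 360.9).
Normal n = (Loc-101→Loc-102) × (Loc-101→Loc-103) = (239841.3, -56336, -229323).
So ∂z/∂E = −n_x/n_z = 1.04587 and ∂z/∂N = −n_y/n_z = −0.24566.
|∇z| = √(a²+b²) = 1.07433, so dip δ = arctan(1.07433) = 47.05°.
True thickness = vertical thickness × cos δ = 15.1 × cos 47.05° = 10.3 m.

10.3 m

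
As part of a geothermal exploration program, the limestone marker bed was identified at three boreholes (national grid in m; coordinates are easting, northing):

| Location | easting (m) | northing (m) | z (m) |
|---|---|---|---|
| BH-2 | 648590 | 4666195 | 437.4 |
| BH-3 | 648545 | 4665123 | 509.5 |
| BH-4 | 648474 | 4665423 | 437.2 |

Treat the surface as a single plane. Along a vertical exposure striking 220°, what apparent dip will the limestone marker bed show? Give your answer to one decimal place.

Let the plane be z = a·easting + b·northing + c.
BH-3−BH-2: −45a − 1072b = 72.1;  BH-4−BH-2: −116a − 772b = −0.2.
Solving gives a = 0.62353, b = −0.09343.
Unit vector along 220° is (sin 220°, cos 220°) = (-0.6428, -0.7660).
Slope in that direction = a·(-0.6428) + b·(-0.7660) = −0.32922.
Apparent dip = arctan|0.32922| = 18.2° (true dip is 32.2°, so apparent ≤ true as expected).

18.2°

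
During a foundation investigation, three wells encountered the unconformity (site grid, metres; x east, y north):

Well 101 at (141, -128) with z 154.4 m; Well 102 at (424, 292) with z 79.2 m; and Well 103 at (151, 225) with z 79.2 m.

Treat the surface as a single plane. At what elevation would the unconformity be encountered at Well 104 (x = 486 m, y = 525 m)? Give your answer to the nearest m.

Let the plane be z = a·x + b·y + c.
Well 102−Well 101: 283a + 420b = −75.2;  Well 103−Well 101: 10a + 353b = −75.2.
Solving gives a = 0.05265, b = −0.21452.
Then c = 154.4 − a·141 − b·-128 = 119.52.
At (486, 525): z = 25.6 − 112.6 + 119.52 = 32.5 m.

32 m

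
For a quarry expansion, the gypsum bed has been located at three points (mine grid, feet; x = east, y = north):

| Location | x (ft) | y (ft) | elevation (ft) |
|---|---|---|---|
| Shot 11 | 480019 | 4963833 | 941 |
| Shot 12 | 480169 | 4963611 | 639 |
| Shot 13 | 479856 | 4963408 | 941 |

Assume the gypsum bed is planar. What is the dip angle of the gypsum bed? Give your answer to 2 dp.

Two edge vectors: Shot 11→Shot 12 = (150, -222, -302), Shot 11→Shot 13 = (-163, -425, 0).
Normal n = (Shot 11→Shot 12) × (Shot 11→Shot 13) = (-128350, 49226, -99936).
So ∂z/∂x = −n_x/n_z = −1.28432 and ∂z/∂y = −n_y/n_z = 0.49258.
Gradient magnitude |∇z| = √(a² + b²) = √(1.64948 + 0.24263) = 1.37554.
True dip = arctan(1.37554) = 53.98°, dipping toward ESE (azimuth ≈ 111°).

53.98°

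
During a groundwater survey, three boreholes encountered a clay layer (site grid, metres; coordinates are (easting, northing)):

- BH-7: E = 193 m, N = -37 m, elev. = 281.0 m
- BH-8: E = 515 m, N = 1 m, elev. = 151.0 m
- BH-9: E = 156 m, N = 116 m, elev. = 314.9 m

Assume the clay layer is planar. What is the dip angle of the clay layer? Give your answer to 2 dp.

23.51°

Let the plane be z = a·E + b·N + c.
BH-8−BH-7: 322a + 38b = −130;  BH-9−BH-7: −37a + 153b = 33.9.
Solving gives a = −0.41795, b = 0.12050.
Gradient magnitude |∇z| = √(a² + b²) = √(0.17468 + 0.01452) = 0.43497.
True dip = arctan(0.43497) = 23.51°, dipping toward ESE (azimuth ≈ 106°).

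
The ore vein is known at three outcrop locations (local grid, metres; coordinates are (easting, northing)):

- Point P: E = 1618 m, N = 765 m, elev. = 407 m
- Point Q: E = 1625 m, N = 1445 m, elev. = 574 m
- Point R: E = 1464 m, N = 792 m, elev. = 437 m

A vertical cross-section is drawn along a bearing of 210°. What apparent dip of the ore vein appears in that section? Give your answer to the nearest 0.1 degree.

Let the plane be z = a·E + b·N + c.
Point Q−Point P: 7a + 680b = 167;  Point R−Point P: −154a + 27b = 30.
Solving gives a = −0.15147, b = 0.24715.
Unit vector along 210° is (sin 210°, cos 210°) = (-0.5000, -0.8660).
Slope in that direction = a·(-0.5000) + b·(-0.8660) = −0.13830.
Apparent dip = arctan|0.13830| = 7.9° (true dip is 16.2°, so apparent ≤ true as expected).

7.9°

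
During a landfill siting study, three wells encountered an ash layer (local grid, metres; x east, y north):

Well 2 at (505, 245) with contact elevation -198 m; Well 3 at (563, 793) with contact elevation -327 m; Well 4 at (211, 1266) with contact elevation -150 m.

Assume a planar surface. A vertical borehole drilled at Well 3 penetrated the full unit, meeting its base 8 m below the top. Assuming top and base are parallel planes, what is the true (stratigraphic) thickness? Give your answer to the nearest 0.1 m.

6.4 m

Let the plane be z = a·x + b·y + c.
Well 3−Well 2: 58a + 548b = −129;  Well 4−Well 2: −294a + 1021b = 48.
Solving gives a = −0.71717, b = −0.15950.
|∇z| = √(a²+b²) = 0.73469, so dip δ = arctan(0.73469) = 36.30°.
True thickness = vertical thickness × cos δ = 8 × cos 36.30° = 6.4 m.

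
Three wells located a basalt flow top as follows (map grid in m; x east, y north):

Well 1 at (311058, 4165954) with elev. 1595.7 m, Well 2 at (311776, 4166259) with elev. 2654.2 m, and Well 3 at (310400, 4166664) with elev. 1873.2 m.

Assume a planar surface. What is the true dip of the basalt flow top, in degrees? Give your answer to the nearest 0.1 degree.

Two edge vectors: Well 1→Well 2 = (718, 305, 1058.5), Well 1→Well 3 = (-658, 710, 277.5).
Normal n = (Well 1→Well 2) × (Well 1→Well 3) = (-666897.5, -895738, 710470).
So ∂z/∂x = −n_x/n_z = 0.93867 and ∂z/∂y = −n_y/n_z = 1.26077.
Gradient magnitude |∇z| = √(a² + b²) = √(0.88110 + 1.58954) = 1.57183.
True dip = arctan(1.57183) = 57.5°, dipping toward SW (azimuth ≈ 217°).

57.5°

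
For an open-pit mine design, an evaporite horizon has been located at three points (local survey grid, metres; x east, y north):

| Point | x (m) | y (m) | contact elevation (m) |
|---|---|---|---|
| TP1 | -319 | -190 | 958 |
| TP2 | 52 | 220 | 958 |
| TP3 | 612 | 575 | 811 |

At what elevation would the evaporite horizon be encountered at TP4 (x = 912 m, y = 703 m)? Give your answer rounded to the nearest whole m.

698 m

Let the plane be z = a·x + b·y + c.
TP2−TP1: 371a + 410b = 0;  TP3−TP1: 931a + 765b = −147.
Solving gives a = −0.61566, b = 0.55710.
Then c = 958 − a·-319 − b·-190 = 867.45.
At (912, 703): z = −561.5 + 391.6 + 867.45 = 697.6 m.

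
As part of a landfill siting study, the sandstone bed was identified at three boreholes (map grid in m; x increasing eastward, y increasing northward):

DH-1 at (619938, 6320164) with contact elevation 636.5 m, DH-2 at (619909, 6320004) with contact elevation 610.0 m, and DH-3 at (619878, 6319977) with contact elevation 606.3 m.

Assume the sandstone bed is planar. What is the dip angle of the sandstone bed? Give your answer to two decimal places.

Let the plane be z = a·x + b·y + c.
DH-2−DH-1: −29a − 160b = −26.5;  DH-3−DH-1: −60a − 187b = −30.2.
Solving gives a = −0.02957, b = 0.17098.
Gradient magnitude |∇z| = √(a² + b²) = √(0.00087 + 0.02924) = 0.17352.
True dip = arctan(0.17352) = 9.84°, dipping toward S (azimuth ≈ 170°).

9.84°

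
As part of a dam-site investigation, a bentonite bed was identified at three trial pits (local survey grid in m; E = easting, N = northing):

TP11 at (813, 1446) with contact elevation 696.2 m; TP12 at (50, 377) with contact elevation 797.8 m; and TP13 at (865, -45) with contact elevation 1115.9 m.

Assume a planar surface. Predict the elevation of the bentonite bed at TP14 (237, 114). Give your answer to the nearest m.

916 m

Two edge vectors: TP11→TP12 = (-763, -1069, 101.6), TP11→TP13 = (52, -1491, 419.7).
Normal n = (TP11→TP12) × (TP11→TP13) = (-297173.7, 325514.3, 1193221).
So ∂z/∂E = −n_x/n_z = 0.24905 and ∂z/∂N = −n_y/n_z = −0.27280.
Intercept c from TP11: 696.2 − 202.48 + 394.47 = 888.19.
At (237, 114): z = 59.0 − 31.1 + 888.19 = 916.1 m.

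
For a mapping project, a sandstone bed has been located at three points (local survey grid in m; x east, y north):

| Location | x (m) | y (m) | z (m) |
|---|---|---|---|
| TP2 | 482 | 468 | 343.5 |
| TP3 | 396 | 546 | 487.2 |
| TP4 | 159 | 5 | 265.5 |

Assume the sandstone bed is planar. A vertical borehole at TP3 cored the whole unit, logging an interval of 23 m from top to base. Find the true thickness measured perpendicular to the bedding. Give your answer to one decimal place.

Let the plane be z = a·x + b·y + c.
TP3−TP2: −86a + 78b = 143.7;  TP4−TP2: −323a − 463b = −78.
Solving gives a = −0.92981, b = 0.81713.
|∇z| = √(a²+b²) = 1.23784, so dip δ = arctan(1.23784) = 51.07°.
True thickness = vertical thickness × cos δ = 23 × cos 51.07° = 14.5 m.

14.5 m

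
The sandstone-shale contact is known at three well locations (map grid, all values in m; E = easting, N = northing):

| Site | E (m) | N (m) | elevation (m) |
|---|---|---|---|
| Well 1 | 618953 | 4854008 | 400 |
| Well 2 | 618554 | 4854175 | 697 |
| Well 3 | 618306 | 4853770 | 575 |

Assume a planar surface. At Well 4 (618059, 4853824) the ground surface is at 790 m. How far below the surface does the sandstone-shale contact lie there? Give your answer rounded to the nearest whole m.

61 m

Let the plane be z = a·E + b·N + c.
Well 2−Well 1: −399a + 167b = 297;  Well 3−Well 1: −647a − 238b = 175.
Solving gives a = −0.49214575, b = 0.60259789.
Then c = 400 − a·618953 − b·4854008 = −2619999.89.
At (618059, 4853824): z_contact = −304175.1 + 2924904.1 − 2619999.89 = 729.1 m.
Depth below ground = 790 − 729.1 = 61 m.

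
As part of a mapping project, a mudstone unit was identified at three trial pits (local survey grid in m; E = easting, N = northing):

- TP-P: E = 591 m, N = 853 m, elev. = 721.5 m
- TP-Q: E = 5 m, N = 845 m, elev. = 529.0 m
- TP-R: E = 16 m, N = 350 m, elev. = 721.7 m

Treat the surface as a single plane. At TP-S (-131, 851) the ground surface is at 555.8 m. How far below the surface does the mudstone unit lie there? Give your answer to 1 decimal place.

74.5 m

Two edge vectors: TP-P→TP-Q = (-586, -8, -192.5), TP-P→TP-R = (-575, -503, 0.2).
Normal n = (TP-P→TP-Q) × (TP-P→TP-R) = (-96829.1, 110804.7, 290158).
So ∂z/∂E = −n_x/n_z = 0.33371 and ∂z/∂N = −n_y/n_z = −0.38188.
Intercept c from TP-P: 721.5 − 197.22 + 325.74 = 850.02.
At (-131, 851): z_contact = −43.72 − 324.98 + 850.02 = 481.32 m.
Depth below ground = 555.8 − 481.32 = 74.5 m.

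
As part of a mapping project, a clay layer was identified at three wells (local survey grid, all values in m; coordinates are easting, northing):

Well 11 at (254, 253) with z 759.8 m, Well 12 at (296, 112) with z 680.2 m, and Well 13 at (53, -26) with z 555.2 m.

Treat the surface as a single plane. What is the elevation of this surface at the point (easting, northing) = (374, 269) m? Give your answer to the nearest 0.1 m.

Two edge vectors: Well 11→Well 12 = (42, -141, -79.6), Well 11→Well 13 = (-201, -279, -204.6).
Normal n = (Well 11→Well 12) × (Well 11→Well 13) = (6640.2, 24592.8, -40059).
So ∂z/∂easting = −n_x/n_z = 0.16576 and ∂z/∂northing = −n_y/n_z = 0.61391.
Intercept c from Well 11: 759.8 − 42.10 − 155.32 = 562.38.
At (374, 269): z = 62.0 + 165.1 + 562.38 = 789.5 m.

789.5 m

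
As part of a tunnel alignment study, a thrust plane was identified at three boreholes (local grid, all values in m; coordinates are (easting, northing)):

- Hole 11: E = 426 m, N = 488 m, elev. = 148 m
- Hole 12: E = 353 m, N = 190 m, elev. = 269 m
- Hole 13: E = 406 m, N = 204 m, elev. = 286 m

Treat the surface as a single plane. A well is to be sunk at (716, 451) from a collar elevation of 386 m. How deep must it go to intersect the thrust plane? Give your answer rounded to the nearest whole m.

86 m

Two edge vectors: Hole 11→Hole 12 = (-73, -298, 121), Hole 11→Hole 13 = (-20, -284, 138).
Normal n = (Hole 11→Hole 12) × (Hole 11→Hole 13) = (-6760, 7654, 14772).
So ∂z/∂E = −n_x/n_z = 0.45762 and ∂z/∂N = −n_y/n_z = −0.51814.
Intercept c from Hole 11: 148 − 194.95 + 252.85 = 205.91.
At (716, 451): z_contact = 327.7 − 233.7 + 205.91 = 299.9 m.
Depth below ground = 386 − 299.9 = 86 m.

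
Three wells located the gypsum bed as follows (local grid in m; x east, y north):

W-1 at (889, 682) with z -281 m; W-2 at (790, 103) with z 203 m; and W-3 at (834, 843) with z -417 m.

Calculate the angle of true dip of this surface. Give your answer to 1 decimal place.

40.0°

Two edge vectors: W-1→W-2 = (-99, -579, 484), W-1→W-3 = (-55, 161, -136).
Normal n = (W-1→W-2) × (W-1→W-3) = (820, -40084, -47784).
So ∂z/∂x = −n_x/n_z = 0.01716 and ∂z/∂y = −n_y/n_z = −0.83886.
Gradient magnitude |∇z| = √(a² + b²) = √(0.00029 + 0.70368) = 0.83903.
True dip = arctan(0.83903) = 40.0°, dipping toward N (azimuth ≈ 359°).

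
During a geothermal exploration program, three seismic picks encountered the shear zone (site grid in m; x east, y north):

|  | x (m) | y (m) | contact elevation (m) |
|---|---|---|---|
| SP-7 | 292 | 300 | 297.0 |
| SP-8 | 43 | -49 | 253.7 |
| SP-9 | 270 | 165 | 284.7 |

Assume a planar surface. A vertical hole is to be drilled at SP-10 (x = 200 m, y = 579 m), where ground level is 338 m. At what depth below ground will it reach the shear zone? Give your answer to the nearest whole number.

24 m

Two edge vectors: SP-7→SP-8 = (-249, -349, -43.3), SP-7→SP-9 = (-22, -135, -12.3).
Normal n = (SP-7→SP-8) × (SP-7→SP-9) = (-1552.8, -2110.1, 25937).
So ∂z/∂x = −n_x/n_z = 0.05987 and ∂z/∂y = −n_y/n_z = 0.08135.
Intercept c from SP-7: 297 − 17.48 − 24.41 = 255.11.
At (200, 579): z_contact = 12.0 + 47.1 + 255.11 = 314.2 m.
Depth below ground = 338 − 314.2 = 24 m.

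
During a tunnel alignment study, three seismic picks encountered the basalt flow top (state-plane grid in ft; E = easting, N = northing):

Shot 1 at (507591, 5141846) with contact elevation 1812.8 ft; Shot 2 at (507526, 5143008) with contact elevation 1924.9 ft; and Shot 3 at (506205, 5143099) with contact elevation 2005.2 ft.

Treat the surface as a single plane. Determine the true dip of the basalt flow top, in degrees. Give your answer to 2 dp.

Let the plane be z = a·E + b·N + c.
Shot 2−Shot 1: −65a + 1162b = 112.1;  Shot 3−Shot 1: −1386a + 1253b = 192.4.
Solving gives a = −0.05435, b = 0.09343.
Gradient magnitude |∇z| = √(a² + b²) = √(0.00295 + 0.00873) = 0.10809.
True dip = arctan(0.10809) = 6.17°, dipping toward SSE (azimuth ≈ 150°).

6.17°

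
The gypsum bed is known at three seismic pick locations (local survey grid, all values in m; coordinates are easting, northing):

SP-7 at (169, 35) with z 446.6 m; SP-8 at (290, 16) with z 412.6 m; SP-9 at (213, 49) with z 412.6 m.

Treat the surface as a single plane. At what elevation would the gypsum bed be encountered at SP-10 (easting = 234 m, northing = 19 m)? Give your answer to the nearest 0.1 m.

Two edge vectors: SP-7→SP-8 = (121, -19, -34), SP-7→SP-9 = (44, 14, -34).
Normal n = (SP-7→SP-8) × (SP-7→SP-9) = (1122, 2618, 2530).
So ∂z/∂easting = −n_x/n_z = −0.44348 and ∂z/∂northing = −n_y/n_z = −1.03478.
Intercept c from SP-7: 446.6 + 74.95 + 36.22 = 557.77.
At (234, 19): z = −103.8 − 19.7 + 557.77 = 434.3 m.

434.3 m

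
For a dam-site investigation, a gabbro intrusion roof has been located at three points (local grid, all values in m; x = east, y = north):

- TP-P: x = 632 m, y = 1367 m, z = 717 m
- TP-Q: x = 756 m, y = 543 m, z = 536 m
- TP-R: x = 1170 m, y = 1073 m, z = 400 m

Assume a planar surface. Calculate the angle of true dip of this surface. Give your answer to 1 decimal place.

28.0°

Two edge vectors: TP-P→TP-Q = (124, -824, -181), TP-P→TP-R = (538, -294, -317).
Normal n = (TP-P→TP-Q) × (TP-P→TP-R) = (207994, -58070, 406856).
So ∂z/∂x = −n_x/n_z = −0.51122 and ∂z/∂y = −n_y/n_z = 0.14273.
Gradient magnitude |∇z| = √(a² + b²) = √(0.26135 + 0.02037) = 0.53077.
True dip = arctan(0.53077) = 28.0°, dipping toward ESE (azimuth ≈ 106°).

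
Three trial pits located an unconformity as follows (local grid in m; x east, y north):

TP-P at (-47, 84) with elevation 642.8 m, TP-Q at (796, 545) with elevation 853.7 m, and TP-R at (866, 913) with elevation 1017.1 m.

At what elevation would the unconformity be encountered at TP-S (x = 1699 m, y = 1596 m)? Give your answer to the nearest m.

1326 m

Let the plane be z = a·x + b·y + c.
TP-Q−TP-P: 843a + 461b = 210.9;  TP-R−TP-P: 913a + 829b = 374.3.
Solving gives a = 0.00822, b = 0.44246.
Then c = 642.8 − a·-47 − b·84 = 606.02.
At (1699, 1596): z = 14.0 + 706.2 + 606.02 = 1326.1 m.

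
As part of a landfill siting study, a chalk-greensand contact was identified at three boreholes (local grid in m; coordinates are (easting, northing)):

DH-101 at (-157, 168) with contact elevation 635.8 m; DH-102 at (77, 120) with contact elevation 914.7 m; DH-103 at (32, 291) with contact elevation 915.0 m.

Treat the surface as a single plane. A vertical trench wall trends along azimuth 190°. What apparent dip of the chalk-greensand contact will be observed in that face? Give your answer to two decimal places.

28.69°

Let the plane be z = a·E + b·N + c.
DH-102−DH-101: 234a − 48b = 278.9;  DH-103−DH-101: 189a + 123b = 279.2.
Solving gives a = 1.26027, b = 0.33340.
Unit vector along 190° is (sin 190°, cos 190°) = (-0.1736, -0.9848).
Slope in that direction = a·(-0.1736) + b·(-0.9848) = −0.54718.
Apparent dip = arctan|0.54718| = 28.69° (true dip is 52.5°, so apparent ≤ true as expected).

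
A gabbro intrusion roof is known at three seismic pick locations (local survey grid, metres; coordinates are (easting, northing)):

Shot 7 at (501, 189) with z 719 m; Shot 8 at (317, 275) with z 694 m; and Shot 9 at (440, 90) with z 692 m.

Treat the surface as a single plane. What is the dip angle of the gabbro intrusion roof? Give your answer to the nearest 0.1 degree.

Let the plane be z = a·E + b·N + c.
Shot 8−Shot 7: −184a + 86b = −25;  Shot 9−Shot 7: −61a − 99b = −27.
Solving gives a = 0.20446, b = 0.14675.
Gradient magnitude |∇z| = √(a² + b²) = √(0.04180 + 0.02153) = 0.25167.
True dip = arctan(0.25167) = 14.1°, dipping toward SW (azimuth ≈ 234°).

14.1°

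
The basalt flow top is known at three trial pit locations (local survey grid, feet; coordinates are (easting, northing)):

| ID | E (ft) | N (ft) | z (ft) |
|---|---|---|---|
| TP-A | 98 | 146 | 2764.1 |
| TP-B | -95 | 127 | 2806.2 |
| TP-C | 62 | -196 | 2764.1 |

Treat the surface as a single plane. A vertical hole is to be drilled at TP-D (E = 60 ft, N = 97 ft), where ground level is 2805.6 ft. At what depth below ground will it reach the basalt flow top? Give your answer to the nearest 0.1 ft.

34.3 ft

Let the plane be z = a·E + b·N + c.
TP-B−TP-A: −193a − 19b = 42.1;  TP-C−TP-A: −36a − 342b = 0.
Solving gives a = −0.22042, b = 0.02320.
Then c = 2764.1 − a·98 − b·146 = 2782.31.
At (60, 97): z_contact = −13.23 + 2.25 + 2782.31 = 2771.34 ft.
Depth below ground = 2805.6 − 2771.34 = 34.3 ft.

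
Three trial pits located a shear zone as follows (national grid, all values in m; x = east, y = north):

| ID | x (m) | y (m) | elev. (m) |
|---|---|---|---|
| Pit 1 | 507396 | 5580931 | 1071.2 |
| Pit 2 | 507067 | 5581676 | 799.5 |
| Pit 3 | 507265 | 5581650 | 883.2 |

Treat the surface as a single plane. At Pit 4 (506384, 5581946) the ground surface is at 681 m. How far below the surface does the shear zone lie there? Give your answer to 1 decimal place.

204.3 m

Let the plane be z = a·x + b·y + c.
Pit 2−Pit 1: −329a + 745b = −271.7;  Pit 3−Pit 1: −131a + 719b = −188.
Solving gives a = 0.397912289, b = −0.188975647.
Then c = 1071.2 − a·507396 − b·5580931 = 853832.14.
At (506384, 5581946): z_contact = 201496.42 − 1054851.86 + 853832.14 = 476.70 m.
Depth below ground = 681 − 476.70 = 204.3 m.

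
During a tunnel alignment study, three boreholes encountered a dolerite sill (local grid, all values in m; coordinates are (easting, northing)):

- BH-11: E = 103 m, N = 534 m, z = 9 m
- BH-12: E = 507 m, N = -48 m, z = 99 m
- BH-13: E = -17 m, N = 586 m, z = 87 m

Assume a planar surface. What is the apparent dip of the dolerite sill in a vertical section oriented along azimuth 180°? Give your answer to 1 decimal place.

40.9°

Let the plane be z = a·E + b·N + c.
BH-12−BH-11: 404a − 582b = 90;  BH-13−BH-11: −120a + 52b = 78.
Solving gives a = −1.02548, b = −0.86648.
Unit vector along 180° is (sin 180°, cos 180°) = (0.0000, -1.0000).
Slope in that direction = a·(0.0000) + b·(-1.0000) = 0.86648.
Apparent dip = arctan|0.86648| = 40.9° (true dip is 53.3°, so apparent ≤ true as expected).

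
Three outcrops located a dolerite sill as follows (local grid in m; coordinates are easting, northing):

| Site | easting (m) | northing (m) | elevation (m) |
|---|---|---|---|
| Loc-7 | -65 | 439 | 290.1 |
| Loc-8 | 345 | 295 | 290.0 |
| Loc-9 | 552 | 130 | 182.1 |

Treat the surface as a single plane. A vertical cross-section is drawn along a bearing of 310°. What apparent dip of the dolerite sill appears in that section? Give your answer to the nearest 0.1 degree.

Let the plane be z = a·easting + b·northing + c.
Loc-8−Loc-7: 410a − 144b = −0.1;  Loc-9−Loc-7: 617a − 309b = −108.
Solving gives a = 0.41016, b = 1.16850.
Unit vector along 310° is (sin 310°, cos 310°) = (-0.7660, 0.6428).
Slope in that direction = a·(-0.7660) + b·(0.6428) = 0.43690.
Apparent dip = arctan|0.43690| = 23.6° (true dip is 51.1°, so apparent ≤ true as expected).

23.6°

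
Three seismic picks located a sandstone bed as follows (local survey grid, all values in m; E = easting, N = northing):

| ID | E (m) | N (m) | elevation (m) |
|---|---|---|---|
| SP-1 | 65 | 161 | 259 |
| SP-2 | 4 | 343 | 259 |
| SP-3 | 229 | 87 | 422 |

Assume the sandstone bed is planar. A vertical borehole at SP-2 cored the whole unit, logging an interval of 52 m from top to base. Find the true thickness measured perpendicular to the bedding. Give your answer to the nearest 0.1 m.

Two edge vectors: SP-1→SP-2 = (-61, 182, 0), SP-1→SP-3 = (164, -74, 163).
Normal n = (SP-1→SP-2) × (SP-1→SP-3) = (29666, 9943, -25334).
So ∂z/∂E = −n_x/n_z = 1.17100 and ∂z/∂N = −n_y/n_z = 0.39248.
|∇z| = √(a²+b²) = 1.23502, so dip δ = arctan(1.23502) = 51.00°.
True thickness = vertical thickness × cos δ = 52 × cos 51.00° = 32.7 m.

32.7 m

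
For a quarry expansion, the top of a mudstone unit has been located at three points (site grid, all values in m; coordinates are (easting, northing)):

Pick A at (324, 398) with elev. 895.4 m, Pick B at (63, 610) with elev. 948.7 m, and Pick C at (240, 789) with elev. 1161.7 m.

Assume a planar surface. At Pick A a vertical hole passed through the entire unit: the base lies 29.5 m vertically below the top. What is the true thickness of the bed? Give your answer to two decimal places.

22.15 m

Let the plane be z = a·E + b·N + c.
Pick B−Pick A: −261a + 212b = 53.3;  Pick C−Pick A: −84a + 391b = 266.3.
Solving gives a = 0.42277, b = 0.77190.
|∇z| = √(a²+b²) = 0.88009, so dip δ = arctan(0.88009) = 41.35°.
True thickness = vertical thickness × cos δ = 29.5 × cos 41.35° = 22.15 m.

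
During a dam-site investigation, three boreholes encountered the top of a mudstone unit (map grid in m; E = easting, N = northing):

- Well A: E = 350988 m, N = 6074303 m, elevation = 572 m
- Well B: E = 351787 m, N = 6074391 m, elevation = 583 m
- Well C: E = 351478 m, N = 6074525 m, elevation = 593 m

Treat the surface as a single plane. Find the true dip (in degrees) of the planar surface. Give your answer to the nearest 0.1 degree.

4.9°

Two edge vectors: Well A→Well B = (799, 88, 11), Well A→Well C = (490, 222, 21).
Normal n = (Well A→Well B) × (Well A→Well C) = (-594, -11389, 134258).
So ∂z/∂E = −n_x/n_z = 0.00442 and ∂z/∂N = −n_y/n_z = 0.08483.
Gradient magnitude |∇z| = √(a² + b²) = √(0.00002 + 0.00720) = 0.08494.
True dip = arctan(0.08494) = 4.9°, dipping toward S (azimuth ≈ 183°).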